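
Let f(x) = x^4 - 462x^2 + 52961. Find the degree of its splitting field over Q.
[K : Q] = 4

Solving the quadratic in x^2: x^2 = (462 ± √(462^2 - 4·52961))/2 = (462 ± √1600)/2 = (462 ± 40)/2, giving x^2 = 251 or x^2 = 211. So f(x) = (x^2 - 251)(x^2 - 211) and the roots of f are ±√251, ±√211. Hence the splitting field is K = Q(√251, √211). Since 251 and 211 are distinct squarefree integers > 1, their product 52961 is not a perfect square, so √211 ∉ Q(√251). By the tower law [K:Q] = [Q(√251,√211):Q(√251)] · [Q(√251):Q] = 2 · 2 = 4.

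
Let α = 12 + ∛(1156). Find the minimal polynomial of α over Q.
m_α(x) = x^3 - 36x^2 + 432x - 2884

Set β = α - 12 = ∛(1156), so β^3 = 1156. Then (α - 12)^3 - 1156 = 0, i.e. α is a root of g(x) = (x - 12)^3 - 1156 = x^3 - 36x^2 + 432x - 2884. Since g(x) = h(x - 12) where h(x) = x^3 - 1156, and h is irreducible over Q (because 1156 is not a perfect cube, so h has no rational root, and a monic cubic with no rational root is irreducible), g is also irreducible (irreducibility is preserved under the substitution x → x - 12). Hence m_α(x) = x^3 - 36x^2 + 432x - 2884.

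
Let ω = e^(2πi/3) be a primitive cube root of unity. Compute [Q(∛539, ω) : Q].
[Q(∛539, ω) : Q] = 6

[Q(∛539):Q] = 3 (min poly x^3 - 539, irreducible since 539 is not a perfect cube). [Q(ω):Q] = 2 (min poly x^2 + x + 1). Since Q(∛539) ⊂ R and ω ∉ R, we have ω ∉ Q(∛539), so x^2 + x + 1 remains irreducible over Q(∛539) and [Q(∛539, ω) : Q(∛539)] = 2. By the tower law, [Q(∛539, ω) : Q] = 3 · 2 = 6. (In fact Q(∛539, ω) is the splitting field of x^3 - 539 over Q.)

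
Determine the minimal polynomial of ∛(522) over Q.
m_α(x) = x^3 - 522

α satisfies α^3 = 522, so x^3 - 522 annihilates α. By the rational root test, a rational root p/q (in lowest terms) of x^3 - 522 would satisfy p^3 = 522 q^3, forcing q = 1 and p^3 = 522; but 522 is not a perfect cube, contradiction. A monic cubic over Q with no rational root is irreducible (any nontrivial factorization would include a linear factor). Hence x^3 - 522 is the minimal polynomial of α, and in particular [Q(α):Q] = 3.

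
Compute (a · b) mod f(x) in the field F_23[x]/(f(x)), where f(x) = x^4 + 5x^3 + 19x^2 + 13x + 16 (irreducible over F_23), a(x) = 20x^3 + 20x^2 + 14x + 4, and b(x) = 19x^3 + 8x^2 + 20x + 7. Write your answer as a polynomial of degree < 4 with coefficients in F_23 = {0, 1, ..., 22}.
a · b ≡ 2x^3 + 14x^2 + 8x + 18 (mod f(x))

Multiply in F_23[x]: a(x)·b(x) = (20x^3 + 20x^2 + 14x + 4)·(19x^3 + 8x^2 + 20x + 7) = 12x^6 + 11x^5 + 21x^4 + 15x^3 + 15x^2 + 17x + 5. This has degree ≥ 4, so divide by f(x) over F_23: 12x^6 + 11x^5 + 21x^4 + 15x^3 + 15x^2 + 17x + 5 = (12x^2 + 20x + 15)·(x^4 + 5x^3 + 19x^2 + 13x + 16) + (2x^3 + 14x^2 + 8x + 18). Hence a·b ≡ 2x^3 + 14x^2 + 8x + 18 (mod f). (F_23[x]/(f) is a field with 23^4 = 279841 elements since f is irreducible of degree 4.)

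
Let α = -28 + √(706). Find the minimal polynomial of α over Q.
m_α(x) = x^2 + 56x + 78

From α + 28 = √(706), squaring gives (α + 28)^2 = 706, i.e. α^2 + 56α + 784 = 706, so α^2 + 56α + 78 = 0. The discriminant of x^2 + 56x + 78 is (56)^2 - 4·(78) = 3136 - 312 = 2824, and 4·(706) is not a perfect square in Q since 706 is squarefree and ≠ 1. Hence x^2 + 56x + 78 is irreducible over Q and is the minimal polynomial of α.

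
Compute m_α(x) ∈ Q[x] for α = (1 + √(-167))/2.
m_α(x) = x^2 - x + 42

From 2α - 1 = √(-167), squaring gives (2α - 1)^2 = -167, i.e. 4α^2 - 4α + 1 = -167, so α^2 - α + (1 + 167)/4 = 0. Since -167 ≡ 1 (mod 4), (1 + 167)/4 = 42 ∈ Z. The polynomial x^2 - x + 42 has discriminant 1 - 4·(42) = -167, which is not a perfect square in Q (d = -167 is squarefree and ≠ 1), so x^2 - x + 42 is irreducible over Q. It is the minimal polynomial of α.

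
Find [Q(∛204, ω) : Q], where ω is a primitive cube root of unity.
[Q(∛204, ω) : Q] = 6

[Q(∛204):Q] = 3 (min poly x^3 - 204, irreducible since 204 is not a perfect cube). [Q(ω):Q] = 2 (min poly x^2 + x + 1). Since Q(∛204) ⊂ R and ω ∉ R, we have ω ∉ Q(∛204), so x^2 + x + 1 remains irreducible over Q(∛204) and [Q(∛204, ω) : Q(∛204)] = 2. By the tower law, [Q(∛204, ω) : Q] = 3 · 2 = 6. (In fact Q(∛204, ω) is the splitting field of x^3 - 204 over Q.)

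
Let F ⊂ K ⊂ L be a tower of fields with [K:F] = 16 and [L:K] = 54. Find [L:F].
[L:F] = 864

The tower law says that for any tower of field extensions F ⊂ K ⊂ L with finite degrees, [L:F] = [L:K] · [K:F]. Here this gives [L:F] = 54 · 16 = 864.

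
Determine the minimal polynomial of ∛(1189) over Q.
m_α(x) = x^3 - 1189

α satisfies α^3 = 1189, so x^3 - 1189 annihilates α. By the rational root test, a rational root p/q (in lowest terms) of x^3 - 1189 would satisfy p^3 = 1189 q^3, forcing q = 1 and p^3 = 1189; but 1189 is not a perfect cube, contradiction. A monic cubic over Q with no rational root is irreducible (any nontrivial factorization would include a linear factor). Hence x^3 - 1189 is the minimal polynomial of α, and in particular [Q(α):Q] = 3.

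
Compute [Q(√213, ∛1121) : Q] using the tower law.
[Q(√213, ∛1121) : Q] = 6

Let L = Q(√213, ∛1121). Since Q(√213) ⊂ L and [Q(√213):Q] = 2, the tower law gives 2 | [L:Q]. Likewise Q(∛1121) ⊂ L with [Q(∛1121):Q] = 3 (because 1121 is not a perfect cube), so 3 | [L:Q]. As gcd(2,3) = 1, [L:Q] is divisible by 6. Conversely L is generated over Q by √213 and ∛1121, so [L:Q] ≤ 2·3 = 6. Therefore [Q(√213, ∛1121) : Q] = 6.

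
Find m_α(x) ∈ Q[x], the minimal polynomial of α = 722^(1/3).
m_α(x) = x^3 - 722

α satisfies α^3 = 722, so x^3 - 722 annihilates α. By the rational root test, a rational root p/q (in lowest terms) of x^3 - 722 would satisfy p^3 = 722 q^3, forcing q = 1 and p^3 = 722; but 722 is not a perfect cube, contradiction. A monic cubic over Q with no rational root is irreducible (any nontrivial factorization would include a linear factor). Hence x^3 - 722 is the minimal polynomial of α, and in particular [Q(α):Q] = 3.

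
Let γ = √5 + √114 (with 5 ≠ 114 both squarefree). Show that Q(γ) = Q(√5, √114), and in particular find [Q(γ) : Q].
[Q(γ) : Q] = 4 (equivalently, Q(γ) = Q(√5, √114))

Obviously Q(γ) ⊆ Q(√5, √114), and [Q(√5, √114):Q] = 4 (since 5, 114 are distinct squarefree integers > 1 with 570 not a perfect square). To show equality we compute the minimal polynomial of γ. From γ = √5 + √114: γ^2 = 5 + 2√(570) + 114 = 119 + 2√(570), so γ^2 - 119 = 2√(570); squaring, (γ^2 - 119)^2 = 4·570, i.e. γ^4 - 238γ^2 + 14161 - 2280 = 0, i.e. γ^4 - 238γ^2 + 11881 = 0. So γ is a root of x^4 - 238x^2 + 11881. This polynomial is irreducible over Q: it has no rational root (each ±√5 ± √114 is irrational), and any factorization into two quadratics over Q would force √(570) ∈ Q (pairing opposite roots) or √5, √114 ∈ Q (other pairings), all impossible. Hence [Q(γ):Q] = 4 = [Q(√5, √114):Q], so Q(γ) = Q(√5, √114).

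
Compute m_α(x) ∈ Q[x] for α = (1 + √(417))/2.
m_α(x) = x^2 - x - 104

From 2α - 1 = √(417), squaring gives (2α - 1)^2 = 417, i.e. 4α^2 - 4α + 1 = 417, so α^2 - α + (1 - 417)/4 = 0. Since 417 ≡ 1 (mod 4), (1 - 417)/4 = -104 ∈ Z. The polynomial x^2 - x - 104 has discriminant 1 - 4·(-104) = 417, which is not a perfect square in Q (d = 417 is squarefree and ≠ 1), so x^2 - x - 104 is irreducible over Q. It is the minimal polynomial of α.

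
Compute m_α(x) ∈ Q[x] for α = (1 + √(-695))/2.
m_α(x) = x^2 - x + 174

From 2α - 1 = √(-695), squaring gives (2α - 1)^2 = -695, i.e. 4α^2 - 4α + 1 = -695, so α^2 - α + (1 + 695)/4 = 0. Since -695 ≡ 1 (mod 4), (1 + 695)/4 = 174 ∈ Z. The polynomial x^2 - x + 174 has discriminant 1 - 4·(174) = -695, which is not a perfect square in Q (d = -695 is squarefree and ≠ 1), so x^2 - x + 174 is irreducible over Q. It is the minimal polynomial of α.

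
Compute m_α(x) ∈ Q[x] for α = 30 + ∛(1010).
m_α(x) = x^3 - 90x^2 + 2700x - 28010

Set β = α - 30 = ∛(1010), so β^3 = 1010. Then (α - 30)^3 - 1010 = 0, i.e. α is a root of g(x) = (x - 30)^3 - 1010 = x^3 - 90x^2 + 2700x - 28010. Since g(x) = h(x - 30) where h(x) = x^3 - 1010, and h is irreducible over Q (because 1010 is not a perfect cube, so h has no rational root, and a monic cubic with no rational root is irreducible), g is also irreducible (irreducibility is preserved under the substitution x → x - 30). Hence m_α(x) = x^3 - 90x^2 + 2700x - 28010.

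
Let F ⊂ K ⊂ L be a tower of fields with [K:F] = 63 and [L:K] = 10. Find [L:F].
[L:F] = 630

The tower law says that for any tower of field extensions F ⊂ K ⊂ L with finite degrees, [L:F] = [L:K] · [K:F]. Here this gives [L:F] = 10 · 63 = 630.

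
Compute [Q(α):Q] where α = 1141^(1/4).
[Q(α):Q] = 4

α is a root of x^4 - 1141. By Eisenstein's criterion at the prime p = 7 (which divides the constant term 1141 but p^2 = 49 does not, since 1141 is squarefree), x^4 - 1141 is irreducible over Q. Hence [Q(α):Q] = 4.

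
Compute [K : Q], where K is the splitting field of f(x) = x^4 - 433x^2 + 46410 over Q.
[K : Q] = 4

Solving the quadratic in x^2: x^2 = (433 ± √(433^2 - 4·46410))/2 = (433 ± √1849)/2 = (433 ± 43)/2, giving x^2 = 195 or x^2 = 238. So f(x) = (x^2 - 195)(x^2 - 238) and the roots of f are ±√195, ±√238. Hence the splitting field is K = Q(√195, √238). Since 195 and 238 are distinct squarefree integers > 1, their product 46410 is not a perfect square, so √238 ∉ Q(√195). By the tower law [K:Q] = [Q(√195,√238):Q(√195)] · [Q(√195):Q] = 2 · 2 = 4.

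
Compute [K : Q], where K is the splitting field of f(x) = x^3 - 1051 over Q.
[K : Q] = 6

The roots of x^3 - 1051 are ∛1051, ω∛1051, ω^2∛1051 where ω = e^(2πi/3) is a primitive cube root of unity, so K = Q(∛1051, ω). Now [Q(∛1051):Q] = 3 (since 1051 is not a perfect cube, x^3 - 1051 is irreducible) and [Q(ω):Q] = 2. Both 2 and 3 divide [K:Q], and [K:Q] ≤ 3·2 = 6, so [K:Q] = 6. (Equivalently: Q(∛1051) ⊂ R but ω ∉ R, so [K : Q(∛1051)] = 2.)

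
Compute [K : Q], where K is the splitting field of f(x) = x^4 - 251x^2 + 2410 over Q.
[K : Q] = 4

Solving the quadratic in x^2: x^2 = (251 ± √(251^2 - 4·2410))/2 = (251 ± √53361)/2 = (251 ± 231)/2, giving x^2 = 241 or x^2 = 10. So f(x) = (x^2 - 241)(x^2 - 10) and the roots of f are ±√241, ±√10. Hence the splitting field is K = Q(√241, √10). Since 241 and 10 are distinct squarefree integers > 1, their product 2410 is not a perfect square, so √10 ∉ Q(√241). By the tower law [K:Q] = [Q(√241,√10):Q(√241)] · [Q(√241):Q] = 2 · 2 = 4.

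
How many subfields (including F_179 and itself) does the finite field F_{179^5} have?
F_{179^5} has 2 subfields

The subfields of F_{p^n} are exactly the fields F_{p^d} for d | n (each is the fixed field of the unique index-d subgroup of Gal(F_{p^n}/F_p) ≅ Z/nZ). The divisors of n = 5 are {1, 5}, giving 2 subfields: F_{179^1}, F_{179^5}.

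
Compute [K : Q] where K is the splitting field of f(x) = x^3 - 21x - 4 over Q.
[K : Q] = 6

By the rational root test, any rational root of the monic integer polynomial f(x) = x^3 - 21x - 4 must be an integer dividing the constant term -4, i.e. one of ±{1, 2, 4}. Evaluating: f(1) = -24, f(-1) = 16, f(2) = -38, f(-2) = 30, f(4) = -24, f(-4) = 16; none is 0, so f has no rational root and is therefore irreducible over Q (a cubic with no linear factor over a field is irreducible). For an irreducible cubic, the Galois group is A_3 or S_3 according as the discriminant disc(f) = -4a^3 - 27b^2 = -4·(-21)^3 - 27·(-4)^2 = 36612 is or is not a square in Q. Here disc(f) = 36612 is not a perfect square in Q, so the Galois group of f over Q is not contained in A_3 and must be all of S_3. The splitting field has degree |S_3| = 6 over Q, so [K : Q] = 6.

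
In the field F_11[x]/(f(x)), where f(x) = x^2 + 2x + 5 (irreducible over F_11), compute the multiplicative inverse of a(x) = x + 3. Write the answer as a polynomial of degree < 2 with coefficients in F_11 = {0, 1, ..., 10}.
a(x)^(-1) ≡ 4x + 7 (mod f(x))

Since f is irreducible over F_11, F_11[x]/(f) is a field and a(x) ≠ 0 has an inverse. Apply the extended Euclidean algorithm to f(x) and a(x) in F_11[x]: f(x) = (x + 10)·a(x) + (8). The last nonzero remainder is the constant 8 = gcd(f, a) in F_11. Back-substituting through the division chain expresses 8 = s(x)·a(x) + t(x)·f(x) with s(x) ≡ 10x + 1 (mod f), so (10x + 1)·a(x) ≡ 8 (mod f). Multiplying by 8^(-1) ≡ 7 in F_11 gives a(x)^(-1) ≡ 7·(10x + 1) ≡ 4x + 7 (mod f). Check: (x + 3)·(4x + 7) = 4x^2 + 8x + 10 ≡ 1 (mod x^2 + 2x + 5).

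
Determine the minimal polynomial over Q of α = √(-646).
m_α(x) = x^2 + 646

α satisfies α^2 + 646 = 0, so x^2 + 646 annihilates α. Since d = -646 is squarefree and ≠ 1, it is not a perfect square in Q, so x^2 + 646 has no rational root and is therefore irreducible over Q (a degree-2 polynomial over a field is irreducible iff it has no root). Hence m_α(x) = x^2 + 646.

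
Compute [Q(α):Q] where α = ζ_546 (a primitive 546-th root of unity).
[Q(α):Q] = 144

The minimal polynomial of ζ_546 over Q is the 546-th cyclotomic polynomial Φ_546(x), which is irreducible over Q and has degree φ(546) = 144. Hence [Q(α):Q] = φ(546) = 144.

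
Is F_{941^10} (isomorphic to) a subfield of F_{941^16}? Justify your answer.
No: F_{941^10} is not a subfield of F_{941^16}

F_{p^m} embeds in F_{p^n} iff m | n. Here 10 ∤ 16 (since 16 = 1·10 + 6 with remainder 6 ≠ 0), so F_{941^10} is not a subfield of F_{941^16}. Equivalently: if it were, the tower law would give 10 = [F_{941^10}:F_941] dividing [F_{941^16}:F_941] = 16, contradiction.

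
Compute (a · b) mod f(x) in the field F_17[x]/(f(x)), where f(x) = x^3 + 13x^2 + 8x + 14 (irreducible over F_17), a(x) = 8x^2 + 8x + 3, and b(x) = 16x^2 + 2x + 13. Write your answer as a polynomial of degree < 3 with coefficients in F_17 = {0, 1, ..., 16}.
a · b ≡ 6x + 1 (mod f(x))

Multiply in F_17[x]: a(x)·b(x) = (8x^2 + 8x + 3)·(16x^2 + 2x + 13) = 9x^4 + 8x^3 + 15x^2 + 8x + 5. This has degree ≥ 3, so divide by f(x) over F_17: 9x^4 + 8x^3 + 15x^2 + 8x + 5 = (9x + 10)·(x^3 + 13x^2 + 8x + 14) + (6x + 1). Hence a·b ≡ 6x + 1 (mod f). (F_17[x]/(f) is a field with 17^3 = 4913 elements since f is irreducible of degree 3.)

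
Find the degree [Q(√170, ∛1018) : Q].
[Q(√170, ∛1018) : Q] = 6

Let L = Q(√170, ∛1018). Since Q(√170) ⊂ L and [Q(√170):Q] = 2, the tower law gives 2 | [L:Q]. Likewise Q(∛1018) ⊂ L with [Q(∛1018):Q] = 3 (because 1018 is not a perfect cube), so 3 | [L:Q]. As gcd(2,3) = 1, [L:Q] is divisible by 6. Conversely L is generated over Q by √170 and ∛1018, so [L:Q] ≤ 2·3 = 6. Therefore [Q(√170, ∛1018) : Q] = 6.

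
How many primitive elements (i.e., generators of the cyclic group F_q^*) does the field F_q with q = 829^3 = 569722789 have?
There are φ(569722788) = 180623520 primitive elements

F_q^* is cyclic of order q - 1 = 569722788. A cyclic group of order m has exactly φ(m) generators. Here m = 569722788 = 2^2 · 3^3 · 23 · 211 · 1087, so the number of primitive elements is φ(569722788) = 180623520.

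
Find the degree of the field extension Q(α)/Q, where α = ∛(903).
[Q(α):Q] = 3

The minimal polynomial of α is x^3 - 903, irreducible over Q since 903 is not a perfect cube (so x^3 - 903 has no rational root). Hence [Q(α):Q] = deg(m_α) = 3.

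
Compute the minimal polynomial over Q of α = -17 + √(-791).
m_α(x) = x^2 + 34x + 1080

From α + 17 = √(-791), squaring gives (α + 17)^2 = -791, i.e. α^2 + 34α + 289 = -791, so α^2 + 34α + 1080 = 0. The discriminant of x^2 + 34x + 1080 is (34)^2 - 4·(1080) = 1156 - 4320 = -3164, and 4·(-791) is not a perfect square in Q since -791 is squarefree and ≠ 1. Hence x^2 + 34x + 1080 is irreducible over Q and is the minimal polynomial of α.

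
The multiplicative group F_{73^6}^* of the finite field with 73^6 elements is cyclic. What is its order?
|F_{73^6}^*| = 151334226288

F_{73^6} has 73^6 = 151334226289 elements; its multiplicative group consists of all nonzero elements, so |F_{73^6}^*| = 151334226289 - 1 = 151334226288. (It is cyclic since any finite subgroup of the multiplicative group of a field is cyclic.)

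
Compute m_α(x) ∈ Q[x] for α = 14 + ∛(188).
m_α(x) = x^3 - 42x^2 + 588x - 2932

Set β = α - 14 = ∛(188), so β^3 = 188. Then (α - 14)^3 - 188 = 0, i.e. α is a root of g(x) = (x - 14)^3 - 188 = x^3 - 42x^2 + 588x - 2932. Since g(x) = h(x - 14) where h(x) = x^3 - 188, and h is irreducible over Q (because 188 is not a perfect cube, so h has no rational root, and a monic cubic with no rational root is irreducible), g is also irreducible (irreducibility is preserved under the substitution x → x - 14). Hence m_α(x) = x^3 - 42x^2 + 588x - 2932.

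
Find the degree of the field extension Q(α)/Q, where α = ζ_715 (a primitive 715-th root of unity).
[Q(α):Q] = 480

The minimal polynomial of ζ_715 over Q is the 715-th cyclotomic polynomial Φ_715(x), which is irreducible over Q and has degree φ(715) = 480. Hence [Q(α):Q] = φ(715) = 480.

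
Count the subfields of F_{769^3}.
F_{769^3} has 2 subfields

The subfields of F_{p^n} are exactly the fields F_{p^d} for d | n (each is the fixed field of the unique index-d subgroup of Gal(F_{p^n}/F_p) ≅ Z/nZ). The divisors of n = 3 are {1, 3}, giving 2 subfields: F_{769^1}, F_{769^3}.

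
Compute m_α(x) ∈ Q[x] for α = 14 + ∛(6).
m_α(x) = x^3 - 42x^2 + 588x - 2750

Set β = α - 14 = ∛(6), so β^3 = 6. Then (α - 14)^3 - 6 = 0, i.e. α is a root of g(x) = (x - 14)^3 - 6 = x^3 - 42x^2 + 588x - 2750. Since g(x) = h(x - 14) where h(x) = x^3 - 6, and h is irreducible over Q (because 6 is not a perfect cube, so h has no rational root, and a monic cubic with no rational root is irreducible), g is also irreducible (irreducibility is preserved under the substitution x → x - 14). Hence m_α(x) = x^3 - 42x^2 + 588x - 2750.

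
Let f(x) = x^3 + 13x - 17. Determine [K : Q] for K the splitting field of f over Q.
[K : Q] = 6

By the rational root test, any rational root of the monic integer polynomial f(x) = x^3 + 13x - 17 must be an integer dividing the constant term -17, i.e. one of ±{1, 17}. Evaluating: f(1) = -3, f(-1) = -31, f(17) = 5117, f(-17) = -5151; none is 0, so f has no rational root and is therefore irreducible over Q (a cubic with no linear factor over a field is irreducible). For an irreducible cubic, the Galois group is A_3 or S_3 according as the discriminant disc(f) = -4a^3 - 27b^2 = -4·(13)^3 - 27·(-17)^2 = -16591 is or is not a square in Q. Here disc(f) = -16591 is not a perfect square in Q, so the Galois group of f over Q is not contained in A_3 and must be all of S_3. The splitting field has degree |S_3| = 6 over Q, so [K : Q] = 6.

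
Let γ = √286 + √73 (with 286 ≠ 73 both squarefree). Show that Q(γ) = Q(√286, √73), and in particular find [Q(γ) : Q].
[Q(γ) : Q] = 4 (equivalently, Q(γ) = Q(√286, √73))

Obviously Q(γ) ⊆ Q(√286, √73), and [Q(√286, √73):Q] = 4 (since 286, 73 are distinct squarefree integers > 1 with 20878 not a perfect square). To show equality we compute the minimal polynomial of γ. From γ = √286 + √73: γ^2 = 286 + 2√(20878) + 73 = 359 + 2√(20878), so γ^2 - 359 = 2√(20878); squaring, (γ^2 - 359)^2 = 4·20878, i.e. γ^4 - 718γ^2 + 128881 - 83512 = 0, i.e. γ^4 - 718γ^2 + 45369 = 0. So γ is a root of x^4 - 718x^2 + 45369. This polynomial is irreducible over Q: it has no rational root (each ±√286 ± √73 is irrational), and any factorization into two quadratics over Q would force √(20878) ∈ Q (pairing opposite roots) or √286, √73 ∈ Q (other pairings), all impossible. Hence [Q(γ):Q] = 4 = [Q(√286, √73):Q], so Q(γ) = Q(√286, √73).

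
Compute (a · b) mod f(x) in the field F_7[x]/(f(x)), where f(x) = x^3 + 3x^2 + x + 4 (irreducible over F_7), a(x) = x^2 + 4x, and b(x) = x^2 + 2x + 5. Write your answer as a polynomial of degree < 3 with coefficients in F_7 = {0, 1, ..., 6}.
a · b ≡ 3x^2 + 6x + 2 (mod f(x))

Multiply in F_7[x]: a(x)·b(x) = (x^2 + 4x)·(x^2 + 2x + 5) = x^4 + 6x^3 + 6x^2 + 6x. This has degree ≥ 3, so divide by f(x) over F_7: x^4 + 6x^3 + 6x^2 + 6x = (x + 3)·(x^3 + 3x^2 + x + 4) + (3x^2 + 6x + 2). Hence a·b ≡ 3x^2 + 6x + 2 (mod f). (F_7[x]/(f) is a field with 7^3 = 343 elements since f is irreducible of degree 3.)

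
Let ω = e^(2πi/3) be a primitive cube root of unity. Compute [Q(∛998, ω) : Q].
[Q(∛998, ω) : Q] = 6

[Q(∛998):Q] = 3 (min poly x^3 - 998, irreducible since 998 is not a perfect cube). [Q(ω):Q] = 2 (min poly x^2 + x + 1). Since Q(∛998) ⊂ R and ω ∉ R, we have ω ∉ Q(∛998), so x^2 + x + 1 remains irreducible over Q(∛998) and [Q(∛998, ω) : Q(∛998)] = 2. By the tower law, [Q(∛998, ω) : Q] = 3 · 2 = 6. (In fact Q(∛998, ω) is the splitting field of x^3 - 998 over Q.)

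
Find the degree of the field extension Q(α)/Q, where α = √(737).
[Q(α):Q] = 2

[Q(α):Q] equals the degree of the minimal polynomial of α. Here α^2 = 737 and x^2 - 737 is irreducible (d = 737 is squarefree, ≠ 1, hence not a square), so deg(m_α) = 2. Thus [Q(α):Q] = 2.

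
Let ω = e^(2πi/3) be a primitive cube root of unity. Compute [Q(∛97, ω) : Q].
[Q(∛97, ω) : Q] = 6

[Q(∛97):Q] = 3 (min poly x^3 - 97, irreducible since 97 is not a perfect cube). [Q(ω):Q] = 2 (min poly x^2 + x + 1). Since Q(∛97) ⊂ R and ω ∉ R, we have ω ∉ Q(∛97), so x^2 + x + 1 remains irreducible over Q(∛97) and [Q(∛97, ω) : Q(∛97)] = 2. By the tower law, [Q(∛97, ω) : Q] = 3 · 2 = 6. (In fact Q(∛97, ω) is the splitting field of x^3 - 97 over Q.)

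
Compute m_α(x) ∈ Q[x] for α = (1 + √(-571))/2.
m_α(x) = x^2 - x + 143

From 2α - 1 = √(-571), squaring gives (2α - 1)^2 = -571, i.e. 4α^2 - 4α + 1 = -571, so α^2 - α + (1 + 571)/4 = 0. Since -571 ≡ 1 (mod 4), (1 + 571)/4 = 143 ∈ Z. The polynomial x^2 - x + 143 has discriminant 1 - 4·(143) = -571, which is not a perfect square in Q (d = -571 is squarefree and ≠ 1), so x^2 - x + 143 is irreducible over Q. It is the minimal polynomial of α.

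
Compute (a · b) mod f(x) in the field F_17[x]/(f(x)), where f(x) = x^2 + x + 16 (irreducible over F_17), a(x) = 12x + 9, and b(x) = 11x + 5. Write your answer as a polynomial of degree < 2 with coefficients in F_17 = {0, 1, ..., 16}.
a · b ≡ 10x + 7 (mod f(x))

Multiply in F_17[x]: a(x)·b(x) = (12x + 9)·(11x + 5) = 13x^2 + 6x + 11. This has degree ≥ 2, so divide by f(x) over F_17: 13x^2 + 6x + 11 = (13)·(x^2 + x + 16) + (10x + 7). Hence a·b ≡ 10x + 7 (mod f). (F_17[x]/(f) is a field with 17^2 = 289 elements since f is irreducible of degree 2.)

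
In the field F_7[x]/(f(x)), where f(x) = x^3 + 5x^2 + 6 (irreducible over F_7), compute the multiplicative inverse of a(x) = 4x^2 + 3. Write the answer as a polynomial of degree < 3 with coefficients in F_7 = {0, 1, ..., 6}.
a(x)^(-1) ≡ 2x^2 + 2x + 4 (mod f(x))

Since f is irreducible over F_7, F_7[x]/(f) is a field and a(x) ≠ 0 has an inverse. Apply the extended Euclidean algorithm to f(x) and a(x) in F_7[x]: f(x) = (2x + 3)·a(x) + (x + 4);  a(x) = (4x + 5)·(x + 4) + (4). The last nonzero remainder is the constant 4 = gcd(f, a) in F_7. Back-substituting through the division chain expresses 4 = s(x)·a(x) + t(x)·f(x) with s(x) ≡ x^2 + x + 2 (mod f), so (x^2 + x + 2)·a(x) ≡ 4 (mod f). Multiplying by 4^(-1) ≡ 2 in F_7 gives a(x)^(-1) ≡ 2·(x^2 + x + 2) ≡ 2x^2 + 2x + 4 (mod f). Check: (4x^2 + 3)·(2x^2 + 2x + 4) = x^4 + x^3 + x^2 + 6x + 5 ≡ 1 (mod x^3 + 5x^2 + 6).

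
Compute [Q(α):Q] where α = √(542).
[Q(α):Q] = 2

[Q(α):Q] equals the degree of the minimal polynomial of α. Here α^2 = 542 and x^2 - 542 is irreducible (d = 542 is squarefree, ≠ 1, hence not a square), so deg(m_α) = 2. Thus [Q(α):Q] = 2.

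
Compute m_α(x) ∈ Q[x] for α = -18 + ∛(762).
m_α(x) = x^3 + 54x^2 + 972x + 5070

Set β = α + 18 = ∛(762), so β^3 = 762. Then (α + 18)^3 - 762 = 0, i.e. α is a root of g(x) = (x + 18)^3 - 762 = x^3 + 54x^2 + 972x + 5070. Since g(x) = h(x + 18) where h(x) = x^3 - 762, and h is irreducible over Q (because 762 is not a perfect cube, so h has no rational root, and a monic cubic with no rational root is irreducible), g is also irreducible (irreducibility is preserved under the substitution x → x + 18). Hence m_α(x) = x^3 + 54x^2 + 972x + 5070.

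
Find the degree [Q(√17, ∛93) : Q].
[Q(√17, ∛93) : Q] = 6

Let L = Q(√17, ∛93). Since Q(√17) ⊂ L and [Q(√17):Q] = 2, the tower law gives 2 | [L:Q]. Likewise Q(∛93) ⊂ L with [Q(∛93):Q] = 3 (because 93 is not a perfect cube), so 3 | [L:Q]. As gcd(2,3) = 1, [L:Q] is divisible by 6. Conversely L is generated over Q by √17 and ∛93, so [L:Q] ≤ 2·3 = 6. Therefore [Q(√17, ∛93) : Q] = 6.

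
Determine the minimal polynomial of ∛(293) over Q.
m_α(x) = x^3 - 293

α satisfies α^3 = 293, so x^3 - 293 annihilates α. By the rational root test, a rational root p/q (in lowest terms) of x^3 - 293 would satisfy p^3 = 293 q^3, forcing q = 1 and p^3 = 293; but 293 is not a perfect cube, contradiction. A monic cubic over Q with no rational root is irreducible (any nontrivial factorization would include a linear factor). Hence x^3 - 293 is the minimal polynomial of α, and in particular [Q(α):Q] = 3.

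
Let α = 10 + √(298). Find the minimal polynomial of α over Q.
m_α(x) = x^2 - 20x - 198

From α - 10 = √(298), squaring gives (α - 10)^2 = 298, i.e. α^2 - 20α + 100 = 298, so α^2 - 20α - 198 = 0. The discriminant of x^2 - 20x - 198 is (-20)^2 - 4·(-198) = 400 + 792 = 1192, and 4·(298) is not a perfect square in Q since 298 is squarefree and ≠ 1. Hence x^2 - 20x - 198 is irreducible over Q and is the minimal polynomial of α.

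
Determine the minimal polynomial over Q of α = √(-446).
m_α(x) = x^2 + 446

α satisfies α^2 + 446 = 0, so x^2 + 446 annihilates α. Since d = -446 is squarefree and ≠ 1, it is not a perfect square in Q, so x^2 + 446 has no rational root and is therefore irreducible over Q (a degree-2 polynomial over a field is irreducible iff it has no root). Hence m_α(x) = x^2 + 446.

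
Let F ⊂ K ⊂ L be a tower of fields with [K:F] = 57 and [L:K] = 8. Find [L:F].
[L:F] = 456

The tower law says that for any tower of field extensions F ⊂ K ⊂ L with finite degrees, [L:F] = [L:K] · [K:F]. Here this gives [L:F] = 8 · 57 = 456.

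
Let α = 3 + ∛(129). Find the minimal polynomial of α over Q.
m_α(x) = x^3 - 9x^2 + 27x - 156

Set β = α - 3 = ∛(129), so β^3 = 129. Then (α - 3)^3 - 129 = 0, i.e. α is a root of g(x) = (x - 3)^3 - 129 = x^3 - 9x^2 + 27x - 156. Since g(x) = h(x - 3) where h(x) = x^3 - 129, and h is irreducible over Q (because 129 is not a perfect cube, so h has no rational root, and a monic cubic with no rational root is irreducible), g is also irreducible (irreducibility is preserved under the substitution x → x - 3). Hence m_α(x) = x^3 - 9x^2 + 27x - 156.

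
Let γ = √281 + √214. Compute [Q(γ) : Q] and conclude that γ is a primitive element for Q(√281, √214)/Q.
[Q(γ) : Q] = 4 (equivalently, Q(γ) = Q(√281, √214))

Obviously Q(γ) ⊆ Q(√281, √214), and [Q(√281, √214):Q] = 4 (since 281, 214 are distinct squarefree integers > 1 with 60134 not a perfect square). To show equality we compute the minimal polynomial of γ. From γ = √281 + √214: γ^2 = 281 + 2√(60134) + 214 = 495 + 2√(60134), so γ^2 - 495 = 2√(60134); squaring, (γ^2 - 495)^2 = 4·60134, i.e. γ^4 - 990γ^2 + 245025 - 240536 = 0, i.e. γ^4 - 990γ^2 + 4489 = 0. So γ is a root of x^4 - 990x^2 + 4489. This polynomial is irreducible over Q: it has no rational root (each ±√281 ± √214 is irrational), and any factorization into two quadratics over Q would force √(60134) ∈ Q (pairing opposite roots) or √281, √214 ∈ Q (other pairings), all impossible. Hence [Q(γ):Q] = 4 = [Q(√281, √214):Q], so Q(γ) = Q(√281, √214).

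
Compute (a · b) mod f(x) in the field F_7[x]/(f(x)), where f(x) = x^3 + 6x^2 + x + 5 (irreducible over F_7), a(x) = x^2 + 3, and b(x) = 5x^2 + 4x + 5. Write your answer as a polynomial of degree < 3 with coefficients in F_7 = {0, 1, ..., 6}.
a · b ≡ 3x^2 + 6x + 5 (mod f(x))

Multiply in F_7[x]: a(x)·b(x) = (x^2 + 3)·(5x^2 + 4x + 5) = 5x^4 + 4x^3 + 6x^2 + 5x + 1. This has degree ≥ 3, so divide by f(x) over F_7: 5x^4 + 4x^3 + 6x^2 + 5x + 1 = (5x + 2)·(x^3 + 6x^2 + x + 5) + (3x^2 + 6x + 5). Hence a·b ≡ 3x^2 + 6x + 5 (mod f). (F_7[x]/(f) is a field with 7^3 = 343 elements since f is irreducible of degree 3.)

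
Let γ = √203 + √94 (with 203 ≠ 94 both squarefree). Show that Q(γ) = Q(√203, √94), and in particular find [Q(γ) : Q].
[Q(γ) : Q] = 4 (equivalently, Q(γ) = Q(√203, √94))

Obviously Q(γ) ⊆ Q(√203, √94), and [Q(√203, √94):Q] = 4 (since 203, 94 are distinct squarefree integers > 1 with 19082 not a perfect square). To show equality we compute the minimal polynomial of γ. From γ = √203 + √94: γ^2 = 203 + 2√(19082) + 94 = 297 + 2√(19082), so γ^2 - 297 = 2√(19082); squaring, (γ^2 - 297)^2 = 4·19082, i.e. γ^4 - 594γ^2 + 88209 - 76328 = 0, i.e. γ^4 - 594γ^2 + 11881 = 0. So γ is a root of x^4 - 594x^2 + 11881. This polynomial is irreducible over Q: it has no rational root (each ±√203 ± √94 is irrational), and any factorization into two quadratics over Q would force √(19082) ∈ Q (pairing opposite roots) or √203, √94 ∈ Q (other pairings), all impossible. Hence [Q(γ):Q] = 4 = [Q(√203, √94):Q], so Q(γ) = Q(√203, √94).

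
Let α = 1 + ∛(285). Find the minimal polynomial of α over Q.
m_α(x) = x^3 - 3x^2 + 3x - 286

Set β = α - 1 = ∛(285), so β^3 = 285. Then (α - 1)^3 - 285 = 0, i.e. α is a root of g(x) = (x - 1)^3 - 285 = x^3 - 3x^2 + 3x - 286. Since g(x) = h(x - 1) where h(x) = x^3 - 285, and h is irreducible over Q (because 285 is not a perfect cube, so h has no rational root, and a monic cubic with no rational root is irreducible), g is also irreducible (irreducibility is preserved under the substitution x → x - 1). Hence m_α(x) = x^3 - 3x^2 + 3x - 286.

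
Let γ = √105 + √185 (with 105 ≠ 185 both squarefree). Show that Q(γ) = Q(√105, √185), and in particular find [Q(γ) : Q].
[Q(γ) : Q] = 4 (equivalently, Q(γ) = Q(√105, √185))

Obviously Q(γ) ⊆ Q(√105, √185), and [Q(√105, √185):Q] = 4 (since 105, 185 are distinct squarefree integers > 1 with 19425 not a perfect square). To show equality we compute the minimal polynomial of γ. From γ = √105 + √185: γ^2 = 105 + 2√(19425) + 185 = 290 + 2√(19425), so γ^2 - 290 = 2√(19425); squaring, (γ^2 - 290)^2 = 4·19425, i.e. γ^4 - 580γ^2 + 84100 - 77700 = 0, i.e. γ^4 - 580γ^2 + 6400 = 0. So γ is a root of x^4 - 580x^2 + 6400. This polynomial is irreducible over Q: it has no rational root (each ±√105 ± √185 is irrational), and any factorization into two quadratics over Q would force √(19425) ∈ Q (pairing opposite roots) or √105, √185 ∈ Q (other pairings), all impossible. Hence [Q(γ):Q] = 4 = [Q(√105, √185):Q], so Q(γ) = Q(√105, √185).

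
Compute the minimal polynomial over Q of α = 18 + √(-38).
m_α(x) = x^2 - 36x + 362

From α - 18 = √(-38), squaring gives (α - 18)^2 = -38, i.e. α^2 - 36α + 324 = -38, so α^2 - 36α + 362 = 0. The discriminant of x^2 - 36x + 362 is (-36)^2 - 4·(362) = 1296 - 1448 = -152, and 4·(-38) is not a perfect square in Q since -38 is squarefree and ≠ 1. Hence x^2 - 36x + 362 is irreducible over Q and is the minimal polynomial of α.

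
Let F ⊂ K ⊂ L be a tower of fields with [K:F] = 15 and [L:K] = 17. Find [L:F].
[L:F] = 255

The tower law says that for any tower of field extensions F ⊂ K ⊂ L with finite degrees, [L:F] = [L:K] · [K:F]. Here this gives [L:F] = 17 · 15 = 255.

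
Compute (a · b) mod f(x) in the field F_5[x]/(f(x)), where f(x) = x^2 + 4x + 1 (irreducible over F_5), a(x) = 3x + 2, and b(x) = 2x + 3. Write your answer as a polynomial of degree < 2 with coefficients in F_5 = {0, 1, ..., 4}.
a · b ≡ 4x (mod f(x))

Multiply in F_5[x]: a(x)·b(x) = (3x + 2)·(2x + 3) = x^2 + 3x + 1. This has degree ≥ 2, so divide by f(x) over F_5: x^2 + 3x + 1 = (1)·(x^2 + 4x + 1) + (4x). Hence a·b ≡ 4x (mod f). (F_5[x]/(f) is a field with 5^2 = 25 elements since f is irreducible of degree 2.)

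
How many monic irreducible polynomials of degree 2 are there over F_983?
There are 482653 monic irreducible polynomials of degree 2 over F_983

Each element of F_{983^2} that lies in no proper subfield is a root of exactly one monic irreducible of degree 2 over F_983, and each such polynomial has 2 distinct roots in F_{983^2}. By Möbius inversion the count is N_983(2) = (1/2) Σ_{d|2} μ(2/d) · 983^d = (1/2)(μ(2)·983^1 + μ(1)·983^2) = 965306/2 = 482653.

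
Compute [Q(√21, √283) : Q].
[Q(√21, √283) : Q] = 4

[Q(√21):Q] = 2 (min poly x^2 - 21, irreducible since 21 is squarefree > 1). For the top step, suppose √283 ∈ Q(√21), say √283 = c + d√21 with c, d ∈ Q. Squaring: 283 = c^2 + 21d^2 + 2cd√21. Since √21 ∉ Q this forces 2cd = 0. If d = 0 then √283 = c ∈ Q, contradicting 283 squarefree > 1. If c = 0 then 283 = 21d^2, so 21·283 = (21d)^2 is a perfect square in Q — but 21·283 = 5943 is not a perfect square (since 21 and 283 are distinct squarefree integers). Contradiction. Hence √283 ∉ Q(√21), so x^2 - 283 stays irreducible over Q(√21) and [Q(√21, √283) : Q(√21)] = 2. By the tower law, [Q(√21, √283) : Q] = 2 · 2 = 4.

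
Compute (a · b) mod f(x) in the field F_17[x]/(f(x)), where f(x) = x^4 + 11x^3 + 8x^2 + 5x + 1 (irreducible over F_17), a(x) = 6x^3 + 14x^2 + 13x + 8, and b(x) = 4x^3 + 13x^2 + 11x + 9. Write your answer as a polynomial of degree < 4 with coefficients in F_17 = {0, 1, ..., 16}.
a · b ≡ 6x + 13 (mod f(x))

Multiply in F_17[x]: a(x)·b(x) = (6x^3 + 14x^2 + 13x + 8)·(4x^3 + 13x^2 + 11x + 9) = 7x^6 + 15x^5 + 11x^4 + x^3 + 16x^2 + x + 4. This has degree ≥ 4, so divide by f(x) over F_17: 7x^6 + 15x^5 + 11x^4 + x^3 + 16x^2 + x + 4 = (7x^2 + 6x + 8)·(x^4 + 11x^3 + 8x^2 + 5x + 1) + (6x + 13). Hence a·b ≡ 6x + 13 (mod f). (F_17[x]/(f) is a field with 17^4 = 83521 elements since f is irreducible of degree 4.)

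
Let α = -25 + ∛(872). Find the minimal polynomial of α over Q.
m_α(x) = x^3 + 75x^2 + 1875x + 14753

Set β = α + 25 = ∛(872), so β^3 = 872. Then (α + 25)^3 - 872 = 0, i.e. α is a root of g(x) = (x + 25)^3 - 872 = x^3 + 75x^2 + 1875x + 14753. Since g(x) = h(x + 25) where h(x) = x^3 - 872, and h is irreducible over Q (because 872 is not a perfect cube, so h has no rational root, and a monic cubic with no rational root is irreducible), g is also irreducible (irreducibility is preserved under the substitution x → x + 25). Hence m_α(x) = x^3 + 75x^2 + 1875x + 14753.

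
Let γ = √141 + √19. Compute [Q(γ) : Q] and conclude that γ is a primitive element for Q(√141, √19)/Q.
[Q(γ) : Q] = 4 (equivalently, Q(γ) = Q(√141, √19))

Obviously Q(γ) ⊆ Q(√141, √19), and [Q(√141, √19):Q] = 4 (since 141, 19 are distinct squarefree integers > 1 with 2679 not a perfect square). To show equality we compute the minimal polynomial of γ. From γ = √141 + √19: γ^2 = 141 + 2√(2679) + 19 = 160 + 2√(2679), so γ^2 - 160 = 2√(2679); squaring, (γ^2 - 160)^2 = 4·2679, i.e. γ^4 - 320γ^2 + 25600 - 10716 = 0, i.e. γ^4 - 320γ^2 + 14884 = 0. So γ is a root of x^4 - 320x^2 + 14884. This polynomial is irreducible over Q: it has no rational root (each ±√141 ± √19 is irrational), and any factorization into two quadratics over Q would force √(2679) ∈ Q (pairing opposite roots) or √141, √19 ∈ Q (other pairings), all impossible. Hence [Q(γ):Q] = 4 = [Q(√141, √19):Q], so Q(γ) = Q(√141, √19).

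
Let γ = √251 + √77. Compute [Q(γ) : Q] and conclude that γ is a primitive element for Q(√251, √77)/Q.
[Q(γ) : Q] = 4 (equivalently, Q(γ) = Q(√251, √77))

Obviously Q(γ) ⊆ Q(√251, √77), and [Q(√251, √77):Q] = 4 (since 251, 77 are distinct squarefree integers > 1 with 19327 not a perfect square). To show equality we compute the minimal polynomial of γ. From γ = √251 + √77: γ^2 = 251 + 2√(19327) + 77 = 328 + 2√(19327), so γ^2 - 328 = 2√(19327); squaring, (γ^2 - 328)^2 = 4·19327, i.e. γ^4 - 656γ^2 + 107584 - 77308 = 0, i.e. γ^4 - 656γ^2 + 30276 = 0. So γ is a root of x^4 - 656x^2 + 30276. This polynomial is irreducible over Q: it has no rational root (each ±√251 ± √77 is irrational), and any factorization into two quadratics over Q would force √(19327) ∈ Q (pairing opposite roots) or √251, √77 ∈ Q (other pairings), all impossible. Hence [Q(γ):Q] = 4 = [Q(√251, √77):Q], so Q(γ) = Q(√251, √77).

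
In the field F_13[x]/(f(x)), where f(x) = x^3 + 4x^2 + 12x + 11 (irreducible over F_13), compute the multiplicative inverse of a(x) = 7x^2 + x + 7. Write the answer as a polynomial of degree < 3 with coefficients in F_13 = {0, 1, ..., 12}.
a(x)^(-1) ≡ 10x^2 + 3x + 10 (mod f(x))

Since f is irreducible over F_13, F_13[x]/(f) is a field and a(x) ≠ 0 has an inverse. Apply the extended Euclidean algorithm to f(x) and a(x) in F_13[x]: f(x) = (2x + 4)·a(x) + (7x + 9);  a(x) = (x + 10)·(7x + 9) + (8). The last nonzero remainder is the constant 8 = gcd(f, a) in F_13. Back-substituting through the division chain expresses 8 = s(x)·a(x) + t(x)·f(x) with s(x) ≡ 2x^2 + 11x + 2 (mod f), so (2x^2 + 11x + 2)·a(x) ≡ 8 (mod f). Multiplying by 8^(-1) ≡ 5 in F_13 gives a(x)^(-1) ≡ 5·(2x^2 + 11x + 2) ≡ 10x^2 + 3x + 10 (mod f). Check: (7x^2 + x + 7)·(10x^2 + 3x + 10) = 5x^4 + 5x^3 + 5x + 5 ≡ 1 (mod x^3 + 4x^2 + 12x + 11).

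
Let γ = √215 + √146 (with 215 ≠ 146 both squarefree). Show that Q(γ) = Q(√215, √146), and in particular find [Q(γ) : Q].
[Q(γ) : Q] = 4 (equivalently, Q(γ) = Q(√215, √146))

Obviously Q(γ) ⊆ Q(√215, √146), and [Q(√215, √146):Q] = 4 (since 215, 146 are distinct squarefree integers > 1 with 31390 not a perfect square). To show equality we compute the minimal polynomial of γ. From γ = √215 + √146: γ^2 = 215 + 2√(31390) + 146 = 361 + 2√(31390), so γ^2 - 361 = 2√(31390); squaring, (γ^2 - 361)^2 = 4·31390, i.e. γ^4 - 722γ^2 + 130321 - 125560 = 0, i.e. γ^4 - 722γ^2 + 4761 = 0. So γ is a root of x^4 - 722x^2 + 4761. This polynomial is irreducible over Q: it has no rational root (each ±√215 ± √146 is irrational), and any factorization into two quadratics over Q would force √(31390) ∈ Q (pairing opposite roots) or √215, √146 ∈ Q (other pairings), all impossible. Hence [Q(γ):Q] = 4 = [Q(√215, √146):Q], so Q(γ) = Q(√215, √146).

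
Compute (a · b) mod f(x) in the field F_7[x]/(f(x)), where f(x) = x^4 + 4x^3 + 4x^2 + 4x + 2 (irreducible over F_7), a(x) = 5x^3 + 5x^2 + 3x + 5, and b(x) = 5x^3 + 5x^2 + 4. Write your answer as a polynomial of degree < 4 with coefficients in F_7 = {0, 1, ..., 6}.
a · b ≡ 6x^3 + 6x^2 + 6 (mod f(x))

Multiply in F_7[x]: a(x)·b(x) = (5x^3 + 5x^2 + 3x + 5)·(5x^3 + 5x^2 + 4) = 4x^6 + x^5 + 5x^4 + 4x^3 + 3x^2 + 5x + 6. This has degree ≥ 4, so divide by f(x) over F_7: 4x^6 + x^5 + 5x^4 + 4x^3 + 3x^2 + 5x + 6 = (4x^2 + 6x)·(x^4 + 4x^3 + 4x^2 + 4x + 2) + (6x^3 + 6x^2 + 6). Hence a·b ≡ 6x^3 + 6x^2 + 6 (mod f). (F_7[x]/(f) is a field with 7^4 = 2401 elements since f is irreducible of degree 4.)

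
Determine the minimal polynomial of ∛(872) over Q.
m_α(x) = x^3 - 872

α satisfies α^3 = 872, so x^3 - 872 annihilates α. By the rational root test, a rational root p/q (in lowest terms) of x^3 - 872 would satisfy p^3 = 872 q^3, forcing q = 1 and p^3 = 872; but 872 is not a perfect cube, contradiction. A monic cubic over Q with no rational root is irreducible (any nontrivial factorization would include a linear factor). Hence x^3 - 872 is the minimal polynomial of α, and in particular [Q(α):Q] = 3.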